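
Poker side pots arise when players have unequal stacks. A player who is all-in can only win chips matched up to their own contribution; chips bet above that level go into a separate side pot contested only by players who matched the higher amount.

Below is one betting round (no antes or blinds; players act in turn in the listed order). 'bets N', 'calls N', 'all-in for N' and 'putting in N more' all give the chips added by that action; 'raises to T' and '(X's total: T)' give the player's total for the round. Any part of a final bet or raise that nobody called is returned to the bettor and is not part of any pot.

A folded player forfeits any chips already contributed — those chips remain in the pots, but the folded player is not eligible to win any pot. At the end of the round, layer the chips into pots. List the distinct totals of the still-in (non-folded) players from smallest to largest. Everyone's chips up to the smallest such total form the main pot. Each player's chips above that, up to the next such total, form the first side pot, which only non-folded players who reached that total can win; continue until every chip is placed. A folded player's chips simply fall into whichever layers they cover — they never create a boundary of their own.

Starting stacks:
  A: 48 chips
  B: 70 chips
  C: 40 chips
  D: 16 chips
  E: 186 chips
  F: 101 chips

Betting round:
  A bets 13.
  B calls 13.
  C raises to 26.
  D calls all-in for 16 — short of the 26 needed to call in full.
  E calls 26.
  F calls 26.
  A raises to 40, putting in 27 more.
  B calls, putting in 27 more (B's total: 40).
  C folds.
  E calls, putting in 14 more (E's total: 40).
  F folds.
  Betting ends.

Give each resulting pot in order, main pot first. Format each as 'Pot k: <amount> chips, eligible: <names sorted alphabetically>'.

Pot 1: 96 chips, eligible: A, B, D, E
Pot 2: 92 chips, eligible: A, B, E

Derivation:
Contributions: A=40, B=40, C=26, D=16, E=40, F=26
Folded: C, F
Pot levels (distinct totals of non-folded players): 16, 40
Layer 1-16: 16 each from A, B, C, D, E, F = 16*6 = 96 chips; eligible A, B, D, E
Layer 17-40: A 24 + B 24 + C 10 + E 24 + F 10 = 92 chips; eligible A, B, E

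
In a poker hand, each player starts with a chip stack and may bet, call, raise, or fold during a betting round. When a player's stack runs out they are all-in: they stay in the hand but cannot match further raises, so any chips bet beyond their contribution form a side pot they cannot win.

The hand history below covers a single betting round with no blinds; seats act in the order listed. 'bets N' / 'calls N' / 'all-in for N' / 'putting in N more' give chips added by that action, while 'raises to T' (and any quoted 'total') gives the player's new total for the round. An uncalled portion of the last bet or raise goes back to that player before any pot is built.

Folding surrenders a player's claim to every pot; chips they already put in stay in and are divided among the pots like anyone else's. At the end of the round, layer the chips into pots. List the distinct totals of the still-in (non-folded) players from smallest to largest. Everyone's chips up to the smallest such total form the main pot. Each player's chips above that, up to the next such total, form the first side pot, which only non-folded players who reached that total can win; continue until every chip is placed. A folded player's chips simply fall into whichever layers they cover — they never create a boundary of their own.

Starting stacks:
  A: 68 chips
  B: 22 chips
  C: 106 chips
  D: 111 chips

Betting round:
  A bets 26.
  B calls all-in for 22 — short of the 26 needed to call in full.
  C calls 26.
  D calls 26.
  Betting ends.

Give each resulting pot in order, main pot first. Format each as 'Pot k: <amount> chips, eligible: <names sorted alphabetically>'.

Contributions: A=26, B=22, C=26, D=26
Pot levels (distinct totals of non-folded players): 22, 26
Layer 1-22: 22 each from A, B, C, D = 22*4 = 88 chips; eligible A, B, C, D
Layer 23-26: 4 each from A, C, D = 4*3 = 12 chips; eligible A, C, D

Pot 1: 88 chips, eligible: A, B, C, D
Pot 2: 12 chips, eligible: A, C, D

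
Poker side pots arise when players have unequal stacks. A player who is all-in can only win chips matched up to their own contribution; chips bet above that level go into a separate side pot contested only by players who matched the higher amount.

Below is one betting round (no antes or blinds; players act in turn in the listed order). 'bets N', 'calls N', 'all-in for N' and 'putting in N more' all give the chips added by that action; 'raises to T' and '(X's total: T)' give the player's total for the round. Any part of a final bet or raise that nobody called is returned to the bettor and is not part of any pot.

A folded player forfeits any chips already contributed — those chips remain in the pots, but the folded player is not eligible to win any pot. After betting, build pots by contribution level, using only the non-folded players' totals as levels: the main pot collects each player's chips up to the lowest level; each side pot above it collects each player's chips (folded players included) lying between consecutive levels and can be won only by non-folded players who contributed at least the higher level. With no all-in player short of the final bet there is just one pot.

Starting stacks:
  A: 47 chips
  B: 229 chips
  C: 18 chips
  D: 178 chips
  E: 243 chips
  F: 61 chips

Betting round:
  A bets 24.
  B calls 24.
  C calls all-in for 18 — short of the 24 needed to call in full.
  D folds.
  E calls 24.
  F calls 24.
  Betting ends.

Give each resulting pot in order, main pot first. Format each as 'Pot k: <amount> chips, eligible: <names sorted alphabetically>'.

Contributions: A=24, B=24, C=18, E=24, F=24
Folded: D
Pot levels (distinct totals of non-folded players): 18, 24
Layer 1-18: 18 each from A, B, C, E, F = 18*5 = 90 chips; eligible A, B, C, E, F
Layer 19-24: 6 each from A, B, E, F = 6*4 = 24 chips; eligible A, B, E, F

Pot 1: 90 chips, eligible: A, B, C, E, F
Pot 2: 24 chips, eligible: A, B, E, F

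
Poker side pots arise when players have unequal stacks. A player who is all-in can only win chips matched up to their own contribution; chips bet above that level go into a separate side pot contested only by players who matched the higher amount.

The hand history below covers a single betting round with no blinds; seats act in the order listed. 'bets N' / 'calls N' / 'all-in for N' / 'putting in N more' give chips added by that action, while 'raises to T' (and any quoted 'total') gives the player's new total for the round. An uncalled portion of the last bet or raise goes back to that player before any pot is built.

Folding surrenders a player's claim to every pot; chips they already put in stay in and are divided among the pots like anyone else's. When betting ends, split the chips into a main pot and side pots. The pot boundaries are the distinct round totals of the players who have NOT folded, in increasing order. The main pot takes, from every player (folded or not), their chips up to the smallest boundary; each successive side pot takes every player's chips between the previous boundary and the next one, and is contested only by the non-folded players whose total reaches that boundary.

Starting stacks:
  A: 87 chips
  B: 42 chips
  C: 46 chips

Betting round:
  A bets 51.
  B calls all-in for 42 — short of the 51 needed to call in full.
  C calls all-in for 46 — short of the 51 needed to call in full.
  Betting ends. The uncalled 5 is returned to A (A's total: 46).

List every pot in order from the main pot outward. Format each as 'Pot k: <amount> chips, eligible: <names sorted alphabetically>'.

Pot 1: 126 chips, eligible: A, B, C
Pot 2: 8 chips, eligible: A, C

Derivation:
Contributions (after 5 returned to A): A=46, B=42, C=46
Pot levels (distinct totals of non-folded players): 42, 46
Layer 1-42: 42 each from A, B, C = 42*3 = 126 chips; eligible A, B, C
Layer 43-46: 4 each from A, C = 4*2 = 8 chips; eligible A, C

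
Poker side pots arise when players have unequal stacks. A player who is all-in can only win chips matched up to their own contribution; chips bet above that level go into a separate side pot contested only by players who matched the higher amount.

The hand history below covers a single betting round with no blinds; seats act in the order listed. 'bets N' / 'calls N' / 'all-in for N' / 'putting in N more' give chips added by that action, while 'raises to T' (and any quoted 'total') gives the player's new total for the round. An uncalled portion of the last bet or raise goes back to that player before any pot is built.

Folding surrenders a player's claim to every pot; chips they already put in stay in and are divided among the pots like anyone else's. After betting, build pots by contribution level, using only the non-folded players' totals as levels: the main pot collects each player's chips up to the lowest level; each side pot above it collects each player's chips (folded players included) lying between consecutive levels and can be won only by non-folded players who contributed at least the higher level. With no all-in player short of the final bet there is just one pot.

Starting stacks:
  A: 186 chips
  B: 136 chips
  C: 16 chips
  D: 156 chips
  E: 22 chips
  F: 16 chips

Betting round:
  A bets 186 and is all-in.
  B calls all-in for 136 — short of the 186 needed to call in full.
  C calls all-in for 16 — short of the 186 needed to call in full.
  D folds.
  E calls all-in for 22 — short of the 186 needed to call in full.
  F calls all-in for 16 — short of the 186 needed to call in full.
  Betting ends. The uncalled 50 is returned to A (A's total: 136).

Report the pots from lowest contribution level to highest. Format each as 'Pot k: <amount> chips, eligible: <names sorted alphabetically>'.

Contributions (after 50 returned to A): A=136, B=136, C=16, E=22, F=16
Folded: D
Pot levels (distinct totals of non-folded players): 16, 22, 136
Layer 1-16: 16 each from A, B, C, E, F = 16*5 = 80 chips; eligible A, B, C, E, F
Layer 17-22: 6 each from A, B, E = 6*3 = 18 chips; eligible A, B, E
Layer 23-136: 114 each from A, B = 114*2 = 228 chips; eligible A, B

Pot 1: 80 chips, eligible: A, B, C, E, F
Pot 2: 18 chips, eligible: A, B, E
Pot 3: 228 chips, eligible: A, B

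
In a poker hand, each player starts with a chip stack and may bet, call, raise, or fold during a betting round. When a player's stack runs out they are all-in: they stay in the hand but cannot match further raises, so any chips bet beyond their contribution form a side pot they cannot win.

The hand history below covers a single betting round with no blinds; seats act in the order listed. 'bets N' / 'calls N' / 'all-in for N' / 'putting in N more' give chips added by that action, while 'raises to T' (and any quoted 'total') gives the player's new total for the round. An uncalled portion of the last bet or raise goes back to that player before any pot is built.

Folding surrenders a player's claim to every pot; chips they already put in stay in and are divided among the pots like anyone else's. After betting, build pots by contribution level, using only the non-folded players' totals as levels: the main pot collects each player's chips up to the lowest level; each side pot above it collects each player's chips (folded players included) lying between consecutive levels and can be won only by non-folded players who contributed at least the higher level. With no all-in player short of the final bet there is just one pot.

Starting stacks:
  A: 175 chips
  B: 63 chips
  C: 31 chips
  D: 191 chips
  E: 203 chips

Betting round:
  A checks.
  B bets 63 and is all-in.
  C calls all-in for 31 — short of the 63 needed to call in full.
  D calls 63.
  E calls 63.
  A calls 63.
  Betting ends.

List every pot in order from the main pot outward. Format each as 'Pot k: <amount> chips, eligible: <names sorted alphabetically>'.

Pot 1: 155 chips, eligible: A, B, C, D, E
Pot 2: 128 chips, eligible: A, B, D, E

Derivation:
Contributions: A=63, B=63, C=31, D=63, E=63
Pot levels (distinct totals of non-folded players): 31, 63
Layer 1-31: 31 each from A, B, C, D, E = 31*5 = 155 chips; eligible A, B, C, D, E
Layer 32-63: 32 each from A, B, D, E = 32*4 = 128 chips; eligible A, B, D, E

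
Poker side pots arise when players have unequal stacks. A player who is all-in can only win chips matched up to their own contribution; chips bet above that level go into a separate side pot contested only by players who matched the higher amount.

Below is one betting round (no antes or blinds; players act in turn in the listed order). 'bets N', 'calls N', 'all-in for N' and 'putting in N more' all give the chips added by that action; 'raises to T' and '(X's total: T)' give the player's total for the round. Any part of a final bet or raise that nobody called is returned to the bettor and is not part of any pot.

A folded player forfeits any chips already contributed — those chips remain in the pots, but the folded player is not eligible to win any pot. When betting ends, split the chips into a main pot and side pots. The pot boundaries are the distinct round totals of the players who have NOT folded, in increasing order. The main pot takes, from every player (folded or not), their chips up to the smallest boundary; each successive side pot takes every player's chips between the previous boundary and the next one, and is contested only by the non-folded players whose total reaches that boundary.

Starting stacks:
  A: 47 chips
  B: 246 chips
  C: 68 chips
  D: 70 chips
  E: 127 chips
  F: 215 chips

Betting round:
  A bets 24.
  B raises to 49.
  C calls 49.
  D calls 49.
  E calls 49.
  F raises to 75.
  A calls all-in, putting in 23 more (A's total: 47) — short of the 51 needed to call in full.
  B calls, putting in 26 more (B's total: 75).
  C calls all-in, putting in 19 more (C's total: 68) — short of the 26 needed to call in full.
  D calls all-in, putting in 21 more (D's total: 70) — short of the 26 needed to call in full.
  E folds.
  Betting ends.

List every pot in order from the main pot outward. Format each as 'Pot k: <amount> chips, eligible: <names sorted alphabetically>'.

Contributions: A=47, B=75, C=68, D=70, E=49, F=75
Folded: E
Pot levels (distinct totals of non-folded players): 47, 68, 70, 75
Layer 1-47: 47 each from A, B, C, D, E, F = 47*6 = 282 chips; eligible A, B, C, D, F
Layer 48-68: B 21 + C 21 + D 21 + E 2 + F 21 = 86 chips; eligible B, C, D, F
Layer 69-70: 2 each from B, D, F = 2*3 = 6 chips; eligible B, D, F
Layer 71-75: 5 each from B, F = 5*2 = 10 chips; eligible B, F

Pot 1: 282 chips, eligible: A, B, C, D, F
Pot 2: 86 chips, eligible: B, C, D, F
Pot 3: 6 chips, eligible: B, D, F
Pot 4: 10 chips, eligible: B, F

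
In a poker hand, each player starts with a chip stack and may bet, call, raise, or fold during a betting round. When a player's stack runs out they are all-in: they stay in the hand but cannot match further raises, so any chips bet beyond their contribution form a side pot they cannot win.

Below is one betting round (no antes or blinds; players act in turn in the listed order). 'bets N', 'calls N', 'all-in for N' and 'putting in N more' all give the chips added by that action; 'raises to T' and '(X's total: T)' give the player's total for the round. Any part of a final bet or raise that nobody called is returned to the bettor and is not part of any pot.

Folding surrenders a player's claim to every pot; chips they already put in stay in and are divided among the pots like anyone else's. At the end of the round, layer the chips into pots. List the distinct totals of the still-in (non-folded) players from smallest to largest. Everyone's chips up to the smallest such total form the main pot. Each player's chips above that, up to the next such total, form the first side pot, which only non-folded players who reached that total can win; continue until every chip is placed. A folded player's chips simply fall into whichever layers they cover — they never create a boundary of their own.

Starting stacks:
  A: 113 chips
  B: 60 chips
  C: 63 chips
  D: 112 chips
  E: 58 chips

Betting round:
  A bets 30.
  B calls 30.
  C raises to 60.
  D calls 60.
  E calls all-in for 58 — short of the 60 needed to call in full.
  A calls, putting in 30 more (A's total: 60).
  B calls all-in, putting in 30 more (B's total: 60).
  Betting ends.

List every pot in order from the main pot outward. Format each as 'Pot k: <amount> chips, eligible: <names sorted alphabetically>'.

Contributions: A=60, B=60, C=60, D=60, E=58
Pot levels (distinct totals of non-folded players): 58, 60
Layer 1-58: 58 each from A, B, C, D, E = 58*5 = 290 chips; eligible A, B, C, D, E
Layer 59-60: 2 each from A, B, C, D = 2*4 = 8 chips; eligible A, B, C, D

Pot 1: 290 chips, eligible: A, B, C, D, E
Pot 2: 8 chips, eligible: A, B, C, D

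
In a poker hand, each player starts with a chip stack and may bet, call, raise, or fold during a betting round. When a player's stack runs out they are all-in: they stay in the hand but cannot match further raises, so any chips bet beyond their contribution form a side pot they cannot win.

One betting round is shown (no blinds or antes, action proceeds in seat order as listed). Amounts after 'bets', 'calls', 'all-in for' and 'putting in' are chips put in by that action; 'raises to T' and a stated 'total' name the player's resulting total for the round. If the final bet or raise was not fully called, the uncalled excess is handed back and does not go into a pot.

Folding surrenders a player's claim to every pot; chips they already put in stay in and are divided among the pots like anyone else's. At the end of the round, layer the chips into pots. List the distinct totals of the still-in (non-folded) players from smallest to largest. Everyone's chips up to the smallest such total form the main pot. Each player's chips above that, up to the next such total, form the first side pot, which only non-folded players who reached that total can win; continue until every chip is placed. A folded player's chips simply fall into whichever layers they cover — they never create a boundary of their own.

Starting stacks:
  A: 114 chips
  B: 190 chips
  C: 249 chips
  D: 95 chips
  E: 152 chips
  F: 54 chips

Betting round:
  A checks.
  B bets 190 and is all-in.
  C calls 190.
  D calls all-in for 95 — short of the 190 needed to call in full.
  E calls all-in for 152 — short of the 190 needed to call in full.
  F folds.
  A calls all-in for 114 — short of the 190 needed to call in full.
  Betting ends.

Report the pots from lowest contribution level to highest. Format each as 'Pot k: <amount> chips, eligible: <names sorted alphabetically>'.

Pot 1: 475 chips, eligible: A, B, C, D, E
Pot 2: 76 chips, eligible: A, B, C, E
Pot 3: 114 chips, eligible: B, C, E
Pot 4: 76 chips, eligible: B, C

Derivation:
Contributions: A=114, B=190, C=190, D=95, E=152
Folded: F
Pot levels (distinct totals of non-folded players): 95, 114, 152, 190
Layer 1-95: 95 each from A, B, C, D, E = 95*5 = 475 chips; eligible A, B, C, D, E
Layer 96-114: 19 each from A, B, C, E = 19*4 = 76 chips; eligible A, B, C, E
Layer 115-152: 38 each from B, C, E = 38*3 = 114 chips; eligible B, C, E
Layer 153-190: 38 each from B, C = 38*2 = 76 chips; eligible B, C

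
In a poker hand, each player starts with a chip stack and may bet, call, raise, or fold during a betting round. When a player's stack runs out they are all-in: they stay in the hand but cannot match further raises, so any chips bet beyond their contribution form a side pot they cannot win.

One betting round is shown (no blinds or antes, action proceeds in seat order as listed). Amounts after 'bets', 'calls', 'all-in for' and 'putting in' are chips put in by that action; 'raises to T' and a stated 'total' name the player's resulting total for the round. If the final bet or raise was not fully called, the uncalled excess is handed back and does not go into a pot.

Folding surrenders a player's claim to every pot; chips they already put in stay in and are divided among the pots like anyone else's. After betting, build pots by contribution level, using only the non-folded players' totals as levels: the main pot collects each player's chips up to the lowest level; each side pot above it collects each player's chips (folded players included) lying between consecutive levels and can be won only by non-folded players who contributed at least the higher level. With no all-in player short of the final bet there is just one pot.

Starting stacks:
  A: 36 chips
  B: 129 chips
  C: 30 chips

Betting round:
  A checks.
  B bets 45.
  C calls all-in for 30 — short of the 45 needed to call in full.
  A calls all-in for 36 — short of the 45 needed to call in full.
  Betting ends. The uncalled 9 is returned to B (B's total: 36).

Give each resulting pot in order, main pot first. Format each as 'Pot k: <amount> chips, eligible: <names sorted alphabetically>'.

Pot 1: 90 chips, eligible: A, B, C
Pot 2: 12 chips, eligible: A, B

Derivation:
Contributions (after 9 returned to B): A=36, B=36, C=30
Pot levels (distinct totals of non-folded players): 30, 36
Layer 1-30: 30 each from A, B, C = 30*3 = 90 chips; eligible A, B, C
Layer 31-36: 6 each from A, B = 6*2 = 12 chips; eligible A, B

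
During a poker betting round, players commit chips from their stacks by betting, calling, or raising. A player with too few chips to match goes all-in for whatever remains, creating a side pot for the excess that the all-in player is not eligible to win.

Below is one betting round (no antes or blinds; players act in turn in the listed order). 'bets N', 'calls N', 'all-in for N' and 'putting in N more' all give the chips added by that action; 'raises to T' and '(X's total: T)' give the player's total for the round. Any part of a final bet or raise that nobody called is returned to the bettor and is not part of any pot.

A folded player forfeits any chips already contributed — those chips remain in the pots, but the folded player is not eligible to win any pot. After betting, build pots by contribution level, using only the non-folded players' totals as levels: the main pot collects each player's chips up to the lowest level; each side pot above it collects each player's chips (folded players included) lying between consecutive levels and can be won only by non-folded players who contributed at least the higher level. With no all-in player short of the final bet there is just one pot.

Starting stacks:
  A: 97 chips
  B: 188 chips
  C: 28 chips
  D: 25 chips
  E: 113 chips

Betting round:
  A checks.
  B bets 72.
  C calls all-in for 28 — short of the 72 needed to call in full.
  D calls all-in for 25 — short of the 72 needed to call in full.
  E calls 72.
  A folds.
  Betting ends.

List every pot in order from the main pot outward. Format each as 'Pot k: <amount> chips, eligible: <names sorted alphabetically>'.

Pot 1: 100 chips, eligible: B, C, D, E
Pot 2: 9 chips, eligible: B, C, E
Pot 3: 88 chips, eligible: B, E

Derivation:
Contributions: B=72, C=28, D=25, E=72
Folded: A
Pot levels (distinct totals of non-folded players): 25, 28, 72
Layer 1-25: 25 each from B, C, D, E = 25*4 = 100 chips; eligible B, C, D, E
Layer 26-28: 3 each from B, C, E = 3*3 = 9 chips; eligible B, C, E
Layer 29-72: 44 each from B, E = 44*2 = 88 chips; eligible B, E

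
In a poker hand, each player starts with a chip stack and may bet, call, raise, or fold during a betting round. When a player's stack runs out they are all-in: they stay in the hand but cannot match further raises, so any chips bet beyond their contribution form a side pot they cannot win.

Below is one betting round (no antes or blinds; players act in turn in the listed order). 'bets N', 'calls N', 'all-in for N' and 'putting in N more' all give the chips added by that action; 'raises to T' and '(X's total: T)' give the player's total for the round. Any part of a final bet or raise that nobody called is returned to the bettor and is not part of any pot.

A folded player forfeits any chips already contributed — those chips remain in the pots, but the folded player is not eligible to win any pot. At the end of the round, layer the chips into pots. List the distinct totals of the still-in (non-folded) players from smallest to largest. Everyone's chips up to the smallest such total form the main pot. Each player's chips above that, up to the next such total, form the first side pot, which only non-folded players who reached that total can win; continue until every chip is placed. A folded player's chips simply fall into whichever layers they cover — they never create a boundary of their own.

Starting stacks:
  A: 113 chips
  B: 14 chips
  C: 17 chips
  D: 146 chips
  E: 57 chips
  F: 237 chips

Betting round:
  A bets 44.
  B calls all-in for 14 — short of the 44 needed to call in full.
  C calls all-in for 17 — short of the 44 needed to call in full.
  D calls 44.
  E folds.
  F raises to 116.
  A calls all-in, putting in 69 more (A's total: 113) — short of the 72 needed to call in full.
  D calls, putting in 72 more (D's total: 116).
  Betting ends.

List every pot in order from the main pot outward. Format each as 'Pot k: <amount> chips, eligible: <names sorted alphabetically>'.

Pot 1: 70 chips, eligible: A, B, C, D, F
Pot 2: 12 chips, eligible: A, C, D, F
Pot 3: 288 chips, eligible: A, D, F
Pot 4: 6 chips, eligible: D, F

Derivation:
Contributions: A=113, B=14, C=17, D=116, F=116
Folded: E
Pot levels (distinct totals of non-folded players): 14, 17, 113, 116
Layer 1-14: 14 each from A, B, C, D, F = 14*5 = 70 chips; eligible A, B, C, D, F
Layer 15-17: 3 each from A, C, D, F = 3*4 = 12 chips; eligible A, C, D, F
Layer 18-113: 96 each from A, D, F = 96*3 = 288 chips; eligible A, D, F
Layer 114-116: 3 each from D, F = 3*2 = 6 chips; eligible D, F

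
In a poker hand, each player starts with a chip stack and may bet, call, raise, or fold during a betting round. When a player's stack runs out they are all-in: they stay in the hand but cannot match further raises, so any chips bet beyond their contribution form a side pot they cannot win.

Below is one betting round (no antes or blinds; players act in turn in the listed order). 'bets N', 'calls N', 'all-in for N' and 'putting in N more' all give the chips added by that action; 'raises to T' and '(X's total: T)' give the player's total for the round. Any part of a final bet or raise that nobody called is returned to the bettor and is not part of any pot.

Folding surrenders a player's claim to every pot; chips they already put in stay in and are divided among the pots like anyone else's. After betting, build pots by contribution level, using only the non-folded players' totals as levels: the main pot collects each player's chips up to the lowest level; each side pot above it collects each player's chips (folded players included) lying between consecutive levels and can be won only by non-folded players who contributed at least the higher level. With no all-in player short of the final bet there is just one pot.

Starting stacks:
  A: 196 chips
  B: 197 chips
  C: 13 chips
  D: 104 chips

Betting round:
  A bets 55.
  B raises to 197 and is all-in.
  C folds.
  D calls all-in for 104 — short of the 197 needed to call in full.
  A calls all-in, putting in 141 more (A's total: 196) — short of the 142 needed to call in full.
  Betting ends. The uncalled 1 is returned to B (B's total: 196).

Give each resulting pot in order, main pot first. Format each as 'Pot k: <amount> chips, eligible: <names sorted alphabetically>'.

Pot 1: 312 chips, eligible: A, B, D
Pot 2: 184 chips, eligible: A, B

Derivation:
Contributions (after 1 returned to B): A=196, B=196, D=104
Folded: C
Pot levels (distinct totals of non-folded players): 104, 196
Layer 1-104: 104 each from A, B, D = 104*3 = 312 chips; eligible A, B, D
Layer 105-196: 92 each from A, B = 92*2 = 184 chips; eligible A, B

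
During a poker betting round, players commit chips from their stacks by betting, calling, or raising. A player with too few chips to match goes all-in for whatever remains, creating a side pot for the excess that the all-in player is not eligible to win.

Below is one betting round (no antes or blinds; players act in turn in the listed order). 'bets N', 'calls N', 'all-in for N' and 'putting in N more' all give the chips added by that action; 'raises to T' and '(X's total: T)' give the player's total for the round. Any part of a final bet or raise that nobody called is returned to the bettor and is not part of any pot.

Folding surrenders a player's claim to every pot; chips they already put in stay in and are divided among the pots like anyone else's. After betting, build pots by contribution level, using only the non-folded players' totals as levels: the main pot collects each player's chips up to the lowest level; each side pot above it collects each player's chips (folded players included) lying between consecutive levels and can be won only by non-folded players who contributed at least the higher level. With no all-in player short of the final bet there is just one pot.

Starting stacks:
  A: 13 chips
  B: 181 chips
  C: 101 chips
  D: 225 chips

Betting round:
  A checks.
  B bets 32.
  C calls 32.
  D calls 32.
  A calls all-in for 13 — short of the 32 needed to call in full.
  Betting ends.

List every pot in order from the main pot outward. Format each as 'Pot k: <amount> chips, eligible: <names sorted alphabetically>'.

Pot 1: 52 chips, eligible: A, B, C, D
Pot 2: 57 chips, eligible: B, C, D

Derivation:
Contributions: A=13, B=32, C=32, D=32
Pot levels (distinct totals of non-folded players): 13, 32
Layer 1-13: 13 each from A, B, C, D = 13*4 = 52 chips; eligible A, B, C, D
Layer 14-32: 19 each from B, C, D = 19*3 = 57 chips; eligible B, C, D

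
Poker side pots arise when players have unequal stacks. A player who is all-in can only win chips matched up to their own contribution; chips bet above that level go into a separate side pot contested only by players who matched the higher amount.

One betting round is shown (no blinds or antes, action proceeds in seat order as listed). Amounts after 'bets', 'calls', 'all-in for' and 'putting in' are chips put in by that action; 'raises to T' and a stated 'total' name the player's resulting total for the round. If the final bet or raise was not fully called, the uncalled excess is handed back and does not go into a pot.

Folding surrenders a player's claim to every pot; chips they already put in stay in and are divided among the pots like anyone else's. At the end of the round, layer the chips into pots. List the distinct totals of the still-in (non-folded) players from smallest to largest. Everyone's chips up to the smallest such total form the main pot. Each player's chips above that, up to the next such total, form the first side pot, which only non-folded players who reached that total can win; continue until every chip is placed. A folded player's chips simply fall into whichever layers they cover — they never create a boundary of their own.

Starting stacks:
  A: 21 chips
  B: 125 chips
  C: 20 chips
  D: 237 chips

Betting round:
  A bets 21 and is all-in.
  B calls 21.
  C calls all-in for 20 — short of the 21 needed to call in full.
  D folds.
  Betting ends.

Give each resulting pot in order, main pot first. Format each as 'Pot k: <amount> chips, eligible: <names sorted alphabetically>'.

Pot 1: 60 chips, eligible: A, B, C
Pot 2: 2 chips, eligible: A, B

Derivation:
Contributions: A=21, B=21, C=20
Folded: D
Pot levels (distinct totals of non-folded players): 20, 21
Layer 1-20: 20 each from A, B, C = 20*3 = 60 chips; eligible A, B, C
Layer 21-21: 1 each from A, B = 1*2 = 2 chips; eligible A, B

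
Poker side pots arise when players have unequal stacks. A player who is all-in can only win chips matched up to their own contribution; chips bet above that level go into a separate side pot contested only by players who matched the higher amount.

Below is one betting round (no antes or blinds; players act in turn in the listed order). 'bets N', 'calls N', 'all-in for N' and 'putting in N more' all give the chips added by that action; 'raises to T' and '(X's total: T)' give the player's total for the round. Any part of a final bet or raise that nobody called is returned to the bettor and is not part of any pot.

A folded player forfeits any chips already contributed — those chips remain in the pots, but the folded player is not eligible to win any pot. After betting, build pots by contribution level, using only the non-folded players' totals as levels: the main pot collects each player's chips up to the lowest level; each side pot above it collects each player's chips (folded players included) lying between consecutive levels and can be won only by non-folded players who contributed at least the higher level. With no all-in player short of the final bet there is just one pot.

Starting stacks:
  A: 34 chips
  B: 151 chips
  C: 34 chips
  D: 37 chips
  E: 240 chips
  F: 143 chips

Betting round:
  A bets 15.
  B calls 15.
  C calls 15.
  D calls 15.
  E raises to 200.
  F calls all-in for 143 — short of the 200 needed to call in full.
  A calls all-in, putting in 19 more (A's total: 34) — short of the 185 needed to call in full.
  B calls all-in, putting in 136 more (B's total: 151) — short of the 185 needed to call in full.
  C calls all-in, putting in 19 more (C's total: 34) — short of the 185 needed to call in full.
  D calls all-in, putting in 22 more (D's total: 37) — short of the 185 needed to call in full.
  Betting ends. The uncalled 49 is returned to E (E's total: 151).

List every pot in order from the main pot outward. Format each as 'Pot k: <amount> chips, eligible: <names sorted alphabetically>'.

Contributions (after 49 returned to E): A=34, B=151, C=34, D=37, E=151, F=143
Pot levels (distinct totals of non-folded players): 34, 37, 143, 151
Layer 1-34: 34 each from A, B, C, D, E, F = 34*6 = 204 chips; eligible A, B, C, D, E, F
Layer 35-37: 3 each from B, D, E, F = 3*4 = 12 chips; eligible B, D, E, F
Layer 38-143: 106 each from B, E, F = 106*3 = 318 chips; eligible B, E, F
Layer 144-151: 8 each from B, E = 8*2 = 16 chips; eligible B, E

Pot 1: 204 chips, eligible: A, B, C, D, E, F
Pot 2: 12 chips, eligible: B, D, E, F
Pot 3: 318 chips, eligible: B, E, F
Pot 4: 16 chips, eligible: B, E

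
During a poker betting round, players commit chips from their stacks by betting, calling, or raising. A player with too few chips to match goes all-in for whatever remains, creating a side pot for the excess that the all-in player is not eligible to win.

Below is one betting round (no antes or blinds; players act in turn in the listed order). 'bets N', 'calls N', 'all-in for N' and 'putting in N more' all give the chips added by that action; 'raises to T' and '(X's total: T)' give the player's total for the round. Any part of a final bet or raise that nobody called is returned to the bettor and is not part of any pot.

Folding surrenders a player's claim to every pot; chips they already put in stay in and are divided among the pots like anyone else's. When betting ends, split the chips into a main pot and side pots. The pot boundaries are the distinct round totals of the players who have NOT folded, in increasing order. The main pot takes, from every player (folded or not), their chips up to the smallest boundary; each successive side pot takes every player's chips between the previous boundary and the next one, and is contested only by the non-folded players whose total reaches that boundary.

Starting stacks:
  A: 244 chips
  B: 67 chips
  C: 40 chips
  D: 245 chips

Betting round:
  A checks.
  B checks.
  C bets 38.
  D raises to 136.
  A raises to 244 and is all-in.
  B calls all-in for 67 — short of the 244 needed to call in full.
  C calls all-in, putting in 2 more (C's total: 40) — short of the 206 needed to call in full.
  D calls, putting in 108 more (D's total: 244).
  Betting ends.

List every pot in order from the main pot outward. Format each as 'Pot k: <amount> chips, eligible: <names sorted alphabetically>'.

Contributions: A=244, B=67, C=40, D=244
Pot levels (distinct totals of non-folded players): 40, 67, 244
Layer 1-40: 40 each from A, B, C, D = 40*4 = 160 chips; eligible A, B, C, D
Layer 41-67: 27 each from A, B, D = 27*3 = 81 chips; eligible A, B, D
Layer 68-244: 177 each from A, D = 177*2 = 354 chips; eligible A, D

Pot 1: 160 chips, eligible: A, B, C, D
Pot 2: 81 chips, eligible: A, B, D
Pot 3: 354 chips, eligible: A, D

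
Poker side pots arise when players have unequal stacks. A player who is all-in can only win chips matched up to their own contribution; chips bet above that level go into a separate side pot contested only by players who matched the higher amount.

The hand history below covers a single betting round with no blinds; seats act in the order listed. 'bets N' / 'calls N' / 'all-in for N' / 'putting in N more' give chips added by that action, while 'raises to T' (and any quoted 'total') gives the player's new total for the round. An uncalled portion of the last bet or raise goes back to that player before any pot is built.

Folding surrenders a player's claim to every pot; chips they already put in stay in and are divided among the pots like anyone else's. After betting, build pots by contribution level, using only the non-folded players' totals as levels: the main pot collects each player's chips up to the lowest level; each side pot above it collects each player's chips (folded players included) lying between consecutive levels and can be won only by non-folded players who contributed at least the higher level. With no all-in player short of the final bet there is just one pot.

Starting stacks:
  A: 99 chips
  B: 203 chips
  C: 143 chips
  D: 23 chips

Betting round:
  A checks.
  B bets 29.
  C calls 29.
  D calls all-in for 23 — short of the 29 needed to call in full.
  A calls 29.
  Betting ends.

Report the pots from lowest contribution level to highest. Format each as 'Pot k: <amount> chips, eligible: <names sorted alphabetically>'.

Pot 1: 92 chips, eligible: A, B, C, D
Pot 2: 18 chips, eligible: A, B, C

Derivation:
Contributions: A=29, B=29, C=29, D=23
Pot levels (distinct totals of non-folded players): 23, 29
Layer 1-23: 23 each from A, B, C, D = 23*4 = 92 chips; eligible A, B, C, D
Layer 24-29: 6 each from A, B, C = 6*3 = 18 chips; eligible A, B, C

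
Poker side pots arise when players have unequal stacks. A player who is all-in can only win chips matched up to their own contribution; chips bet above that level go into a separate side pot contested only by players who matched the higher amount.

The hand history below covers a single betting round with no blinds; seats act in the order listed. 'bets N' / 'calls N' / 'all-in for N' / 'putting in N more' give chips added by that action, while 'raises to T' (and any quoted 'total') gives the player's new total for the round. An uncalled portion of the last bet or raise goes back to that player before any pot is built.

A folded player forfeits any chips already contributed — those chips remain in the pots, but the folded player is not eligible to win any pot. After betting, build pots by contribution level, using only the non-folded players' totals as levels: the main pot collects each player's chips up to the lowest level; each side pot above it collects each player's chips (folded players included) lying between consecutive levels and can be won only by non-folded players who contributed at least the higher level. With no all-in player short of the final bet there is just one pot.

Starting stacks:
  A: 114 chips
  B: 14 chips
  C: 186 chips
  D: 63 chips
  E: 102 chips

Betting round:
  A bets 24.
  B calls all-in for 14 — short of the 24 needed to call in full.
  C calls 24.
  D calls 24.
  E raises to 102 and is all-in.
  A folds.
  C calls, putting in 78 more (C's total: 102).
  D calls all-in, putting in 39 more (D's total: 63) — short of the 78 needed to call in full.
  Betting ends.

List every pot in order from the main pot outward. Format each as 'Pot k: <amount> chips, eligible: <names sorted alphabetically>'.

Pot 1: 70 chips, eligible: B, C, D, E
Pot 2: 157 chips, eligible: C, D, E
Pot 3: 78 chips, eligible: C, E

Derivation:
Contributions: A=24, B=14, C=102, D=63, E=102
Folded: A
Pot levels (distinct totals of non-folded players): 14, 63, 102
Layer 1-14: 14 each from A, B, C, D, E = 14*5 = 70 chips; eligible B, C, D, E
Layer 15-63: A 10 + C 49 + D 49 + E 49 = 157 chips; eligible C, D, E
Layer 64-102: 39 each from C, E = 39*2 = 78 chips; eligible C, E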